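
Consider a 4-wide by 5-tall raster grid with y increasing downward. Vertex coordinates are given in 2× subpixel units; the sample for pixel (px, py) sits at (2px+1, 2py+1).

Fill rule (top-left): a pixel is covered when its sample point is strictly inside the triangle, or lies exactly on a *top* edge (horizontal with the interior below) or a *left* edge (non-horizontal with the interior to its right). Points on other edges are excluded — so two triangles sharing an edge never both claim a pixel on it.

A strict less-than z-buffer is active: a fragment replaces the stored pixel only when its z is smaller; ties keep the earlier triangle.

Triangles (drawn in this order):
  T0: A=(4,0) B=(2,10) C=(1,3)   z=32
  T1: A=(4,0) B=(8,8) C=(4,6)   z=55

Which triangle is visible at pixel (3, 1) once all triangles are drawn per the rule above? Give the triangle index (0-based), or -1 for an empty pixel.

T0:
  2·area = 24
  edge (4, 0)→(2, 10): d=(-2,10) right/bottom  bias=-1
  edge (2, 10)→(1, 3): d=(-1,-7) top-left  bias=+0
  edge (1, 3)→(4, 0): d=(3,-3) top-left  bias=+0
    (1,0)@(3, 1): e=[8,16,0] → █  [on edge]
    (2,0)@(5, 1): e=[-12,30,6] → ·
    (0,1)@(1, 3): e=[24,0,0] → █  [on edge]
    (2,1)@(5, 3): e=[-16,28,12] → ·
    (0,2)@(1, 5): e=[20,-2,6] → ·
    (1,2)@(3, 5): e=[0,12,12] → ·  [on edge]
  covered (3 px):
    · █ · ·
    █ █ · ·
    · · · ·
    · · · ·
    · · · ·
T1:
  2·area = 24
  edge (4, 0)→(8, 8): d=(4,8) right/bottom  bias=-1
  edge (8, 8)→(4, 6): d=(-4,-2) top-left  bias=+0
  edge (4, 6)→(4, 0): d=(0,-6) top-left  bias=+0
    (2,1)@(5, 3): e=[4,14,6] → █
    (3,1)@(7, 3): e=[-12,18,18] → ·
    (2,2)@(5, 5): e=[12,6,6] → █
    (3,2)@(7, 5): e=[-4,10,18] → ·
    (2,3)@(5, 7): e=[20,-2,6] → ·
    (3,3)@(7, 7): e=[4,2,18] → █
    (3,4)@(7, 9): e=[12,-6,18] → ·
  covered (3 px):
    · · · ·
    · · █ ·
    · · █ ·
    · · · █
    · · · ·

Z-buffer (winner per pixel, '.' = empty):
  . 0 . .
  0 0 1 .
  . . 1 .
  . . . 1
  . . . .

Final: -1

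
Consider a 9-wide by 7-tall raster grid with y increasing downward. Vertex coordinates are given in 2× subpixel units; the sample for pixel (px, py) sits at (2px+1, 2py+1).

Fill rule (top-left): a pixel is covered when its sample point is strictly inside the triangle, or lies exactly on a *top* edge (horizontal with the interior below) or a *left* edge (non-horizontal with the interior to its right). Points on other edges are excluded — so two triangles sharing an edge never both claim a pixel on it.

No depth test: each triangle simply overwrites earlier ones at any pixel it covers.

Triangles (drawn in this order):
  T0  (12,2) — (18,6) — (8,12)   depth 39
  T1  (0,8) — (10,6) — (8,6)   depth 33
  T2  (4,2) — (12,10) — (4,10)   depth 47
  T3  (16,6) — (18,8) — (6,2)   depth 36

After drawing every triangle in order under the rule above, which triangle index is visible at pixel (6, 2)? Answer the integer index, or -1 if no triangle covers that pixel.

T0:
  2·area = 76
  edge (12, 2)→(18, 6): d=(6,4) right/bottom  bias=-1
  edge (18, 6)→(8, 12): d=(-10,6) right/bottom  bias=-1
  edge (8, 12)→(12, 2): d=(4,-10) top-left  bias=+0
    (6,1)@(13, 3): e=[2,60,14] → #
    (7,1)@(15, 3): e=[-6,48,34] → ·
    (5,2)@(11, 5): e=[22,52,2] → #
    (7,2)@(15, 5): e=[6,28,42] → #
    (8,2)@(17, 5): e=[-2,16,62] → ·
    (5,3)@(11, 7): e=[34,32,10] → #
    (8,3)@(17, 7): e=[10,-4,70] → ·
    (5,4)@(11, 9): e=[46,12,18] → #
    (6,4)@(13, 9): e=[38,0,38] → ·  [on edge]
    (7,4)@(15, 9): e=[30,-12,58] → ·
    (4,5)@(9, 11): e=[66,4,6] → #
    (5,5)@(11, 11): e=[58,-8,26] → ·
  covered (9 px):
    · · · · · · · · ·
    · · · · · · # · ·
    · · · · · # # # ·
    · · · · · # # # ·
    · · · · · # · · ·
    · · · · # · · · ·
    · · · · · · · · ·
T1:
  2·area = 4  (B↔C swapped to make it positive)
  edge (0, 8)→(8, 6): d=(8,-2) top-left  bias=+0
  edge (8, 6)→(10, 6): d=(2,0) top-left  bias=+0
  edge (10, 6)→(0, 8): d=(-10,2) right/bottom  bias=-1
    (7,2)@(15, 5): e=[6,-2,0] → ·  [on edge]
    (2,3)@(5, 7): e=[2,2,0] → ·  [on edge]
  covered (0 px):
    · · · · · · · · ·
    · · · · · · · · ·
    · · · · · · · · ·
    · · · · · · · · ·
    · · · · · · · · ·
    · · · · · · · · ·
    · · · · · · · · ·
T2:
  2·area = 64
  edge (4, 2)→(12, 10): d=(8,8) right/bottom  bias=-1
  edge (12, 10)→(4, 10): d=(-8,0) right/bottom  bias=-1
  edge (4, 10)→(4, 2): d=(0,-8) top-left  bias=+0
    (1,0)@(3, 1): e=[0,72,-8] → ·  [on edge]
    (2,1)@(5, 3): e=[0,56,8] → ·  [on edge]
    (2,2)@(5, 5): e=[16,40,8] → #
    (3,2)@(7, 5): e=[0,40,24] → ·  [on edge]
    (2,3)@(5, 7): e=[32,24,8] → #
    (3,3)@(7, 7): e=[16,24,24] → #
    (4,3)@(9, 7): e=[0,24,40] → ·  [on edge]
    (2,4)@(5, 9): e=[48,8,8] → #
    (4,4)@(9, 9): e=[16,8,40] → #
    (5,4)@(11, 9): e=[0,8,56] → ·  [on edge]
    (2,5)@(5, 11): e=[64,-8,8] → ·
    (3,5)@(7, 11): e=[48,-8,24] → ·
    (6,5)@(13, 11): e=[0,-8,72] → ·  [on edge]
    (7,6)@(15, 13): e=[0,-24,88] → ·  [on edge]
  covered (6 px):
    · · · · · · · · ·
    · · · · · · · · ·
    · · # · · · · · ·
    · · # # · · · · ·
    · · # # # · · · ·
    · · · · · · · · ·
    · · · · · · · · ·
T3:
  2·area = 12
  edge (16, 6)→(18, 8): d=(2,2) right/bottom  bias=-1
  edge (18, 8)→(6, 2): d=(-12,-6) top-left  bias=+0
  edge (6, 2)→(16, 6): d=(10,4) right/bottom  bias=-1
    (5,0)@(11, 1): e=[0,42,-30] → ·  [on edge]
    (6,1)@(13, 3): e=[0,30,-18] → ·  [on edge]
    (6,2)@(13, 5): e=[4,6,2] → #
    (7,2)@(15, 5): e=[0,18,-6] → ·  [on edge]
    (6,3)@(13, 7): e=[8,-18,22] → ·
    (8,3)@(17, 7): e=[0,6,6] → ·  [on edge]
  covered (1 px):
    · · · · · · · · ·
    · · · · · · · · ·
    · · · · · · # · ·
    · · · · · · · · ·
    · · · · · · · · ·
    · · · · · · · · ·
    · · · · · · · · ·

Z-buffer (winner per pixel, '.' = empty):
  . . . . . . . . .
  . . . . . . 0 . .
  . . 2 . . 0 3 0 .
  . . 2 2 . 0 0 0 .
  . . 2 2 2 0 . . .
  . . . . 0 . . . .
  . . . . . . . . .

Result: 3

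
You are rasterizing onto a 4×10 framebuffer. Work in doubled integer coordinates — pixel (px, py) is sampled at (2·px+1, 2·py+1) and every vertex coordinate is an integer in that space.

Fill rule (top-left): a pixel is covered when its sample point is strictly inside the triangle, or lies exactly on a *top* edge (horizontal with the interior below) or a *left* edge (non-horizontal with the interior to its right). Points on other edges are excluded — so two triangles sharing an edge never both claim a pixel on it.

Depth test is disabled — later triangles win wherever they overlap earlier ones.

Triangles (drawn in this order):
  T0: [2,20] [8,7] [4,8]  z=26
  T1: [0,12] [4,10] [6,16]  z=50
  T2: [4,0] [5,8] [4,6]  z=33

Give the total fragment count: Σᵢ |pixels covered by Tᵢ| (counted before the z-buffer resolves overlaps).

T0:
  2·area = 46  (B↔C swapped to make it positive)
  edge (2, 20)→(4, 8): d=(2,-12) top-left  bias=+0
  edge (4, 8)→(8, 7): d=(4,-1) top-left  bias=+0
  edge (8, 7)→(2, 20): d=(-6,13) right/bottom  bias=-1
    (2,4)@(5, 9): e=[14,5,27] → #
    (3,4)@(7, 9): e=[38,7,1] → #
    (2,5)@(5, 11): e=[18,13,15] → #
    (3,5)@(7, 11): e=[42,15,-11] → ·
    (2,6)@(5, 13): e=[22,21,3] → #
    (3,6)@(7, 13): e=[46,23,-23] → ·
    (1,7)@(3, 15): e=[2,27,17] → #
    (2,7)@(5, 15): e=[26,29,-9] → ·
    (1,8)@(3, 17): e=[6,35,5] → #
    (2,8)@(5, 17): e=[30,37,-21] → ·
    (1,9)@(3, 19): e=[10,43,-7] → ·
  covered (6 px):
    · · · ·
    · · · ·
    · · · ·
    · · · ·
    · · # #
    · · # ·
    · · # ·
    · # · ·
    · # · ·
    · · · ·
T1:
  2·area = 28
  edge (0, 12)→(4, 10): d=(4,-2) top-left  bias=+0
  edge (4, 10)→(6, 16): d=(2,6) right/bottom  bias=-1
  edge (6, 16)→(0, 12): d=(-6,-4) top-left  bias=+0
    (0,0)@(1, 1): e=[-42,0,70] → ·  [on edge]
    (1,3)@(3, 7): e=[-14,0,42] → ·  [on edge]
    (1,5)@(3, 11): e=[2,8,18] → #
    (2,5)@(5, 11): e=[6,-4,26] → ·
    (1,6)@(3, 13): e=[10,12,6] → #
    (2,6)@(5, 13): e=[14,0,14] → ·  [on edge]
    (1,7)@(3, 15): e=[18,16,-6] → ·
    (2,7)@(5, 15): e=[22,4,2] → #
    (3,7)@(7, 15): e=[26,-8,10] → ·
    (2,8)@(5, 17): e=[30,8,-10] → ·
    (3,9)@(7, 19): e=[42,0,-14] → ·  [on edge]
  covered (3 px):
    · · · ·
    · · · ·
    · · · ·
    · · · ·
    · · · ·
    · # · ·
    · # · ·
    · · # ·
    · · · ·
    · · · ·
T2:
  2·area = 6
  edge (4, 0)→(5, 8): d=(1,8) right/bottom  bias=-1
  edge (5, 8)→(4, 6): d=(-1,-2) top-left  bias=+0
  edge (4, 6)→(4, 0): d=(0,-6) top-left  bias=+0
  covered (0 px):
    · · · ·
    · · · ·
    · · · ·
    · · · ·
    · · · ·
    · · · ·
    · · · ·
    · · · ·
    · · · ·
    · · · ·

Final: 9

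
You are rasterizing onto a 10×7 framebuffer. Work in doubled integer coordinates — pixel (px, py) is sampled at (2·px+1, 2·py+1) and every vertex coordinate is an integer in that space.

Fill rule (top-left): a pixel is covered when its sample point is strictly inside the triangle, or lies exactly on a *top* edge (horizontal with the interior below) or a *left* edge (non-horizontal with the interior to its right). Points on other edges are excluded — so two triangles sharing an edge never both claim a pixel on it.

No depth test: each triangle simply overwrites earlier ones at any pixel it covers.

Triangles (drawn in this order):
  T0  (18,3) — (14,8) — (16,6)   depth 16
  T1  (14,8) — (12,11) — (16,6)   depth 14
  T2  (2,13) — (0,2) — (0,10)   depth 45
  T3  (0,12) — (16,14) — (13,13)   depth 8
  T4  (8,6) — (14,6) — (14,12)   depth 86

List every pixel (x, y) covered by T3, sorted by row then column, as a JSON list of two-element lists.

T0:
  2·area = 2  (B↔C swapped to make it positive)
  edge (18, 3)→(16, 6): d=(-2,3) right/bottom  bias=-1
  edge (16, 6)→(14, 8): d=(-2,2) right/bottom  bias=-1
  edge (14, 8)→(18, 3): d=(4,-5) top-left  bias=+0
    (9,1)@(19, 3): e=[-3,0,5] → .  [on edge]
    (8,2)@(17, 5): e=[-1,0,3] → .  [on edge]
    (7,3)@(15, 7): e=[1,0,1] → .  [on edge]
    (6,4)@(13, 9): e=[3,0,-1] → .  [on edge]
    (5,5)@(11, 11): e=[5,0,-3] → .  [on edge]
    (4,6)@(9, 13): e=[7,0,-5] → .  [on edge]
  covered (0 px):
    . . . . . . . . . .
    . . . . . . . . . .
    . . . . . . . . . .
    . . . . . . . . . .
    . . . . . . . . . .
    . . . . . . . . . .
    . . . . . . . . . .
T1:
  2·area = 2  (B↔C swapped to make it positive)
  edge (14, 8)→(16, 6): d=(2,-2) top-left  bias=+0
  edge (16, 6)→(12, 11): d=(-4,5) right/bottom  bias=-1
  edge (12, 11)→(14, 8): d=(2,-3) top-left  bias=+0
    (9,1)@(19, 3): e=[0,-3,5] → .  [on edge]
    (8,2)@(17, 5): e=[0,-1,3] → .  [on edge]
    (7,3)@(15, 7): e=[0,1,1] → X  [on edge]
    (8,3)@(17, 7): e=[4,-9,7] → .
    (6,4)@(13, 9): e=[0,3,-1] → .  [on edge]
    (7,4)@(15, 9): e=[4,-7,5] → .
    (5,5)@(11, 11): e=[0,5,-3] → .  [on edge]
    (4,6)@(9, 13): e=[0,7,-5] → .  [on edge]
  covered (1 px):
    . . . . . . . . . .
    . . . . . . . . . .
    . . . . . . . . . .
    . . . . . . . X . .
    . . . . . . . . . .
    . . . . . . . . . .
    . . . . . . . . . .
T2:
  2·area = 16  (B↔C swapped to make it positive)
  edge (2, 13)→(0, 10): d=(-2,-3) top-left  bias=+0
  edge (0, 10)→(0, 2): d=(0,-8) top-left  bias=+0
  edge (0, 2)→(2, 13): d=(2,11) right/bottom  bias=-1
    (0,4)@(1, 9): e=[5,8,3] → X
    (1,4)@(3, 9): e=[11,24,-19] → .
    (0,5)@(1, 11): e=[1,8,7] → X
    (1,5)@(3, 11): e=[7,24,-15] → .
    (0,6)@(1, 13): e=[-3,8,11] → .
  covered (2 px):
    . . . . . . . . . .
    . . . . . . . . . .
    . . . . . . . . . .
    . . . . . . . . . .
    X . . . . . . . . .
    X . . . . . . . . .
    . . . . . . . . . .
T3:
  2·area = 10  (B↔C swapped to make it positive)
  edge (0, 12)→(13, 13): d=(13,1) right/bottom  bias=-1
  edge (13, 13)→(16, 14): d=(3,1) right/bottom  bias=-1
  edge (16, 14)→(0, 12): d=(-16,-2) top-left  bias=+0
    (0,4)@(1, 9): e=[-40,0,50] → .  [on edge]
    (3,5)@(7, 11): e=[-20,0,30] → .  [on edge]
    (4,6)@(9, 13): e=[4,4,2] → X
    (5,6)@(11, 13): e=[2,2,6] → X
    (6,6)@(13, 13): e=[0,0,10] → .  [on edge]
  covered (2 px):
    . . . . . . . . . .
    . . . . . . . . . .
    . . . . . . . . . .
    . . . . . . . . . .
    . . . . . . . . . .
    . . . . . . . . . .
    . . . . X X . . . .
T4:
  2·area = 36
  edge (8, 6)→(14, 6): d=(6,0) top-left  bias=+0
  edge (14, 6)→(14, 12): d=(0,6) right/bottom  bias=-1
  edge (14, 12)→(8, 6): d=(-6,-6) top-left  bias=+0
    (1,0)@(3, 1): e=[-30,66,0] → .  [on edge]
    (2,1)@(5, 3): e=[-18,54,0] → .  [on edge]
    (3,2)@(7, 5): e=[-6,42,0] → .  [on edge]
    (4,3)@(9, 7): e=[6,30,0] → X  [on edge]
    (5,3)@(11, 7): e=[6,18,12] → X
    (6,3)@(13, 7): e=[6,6,24] → X
    (7,3)@(15, 7): e=[6,-6,36] → .
    (4,4)@(9, 9): e=[18,30,-12] → .
    (5,4)@(11, 9): e=[18,18,0] → X  [on edge]
    (7,4)@(15, 9): e=[18,-6,24] → .
    (5,5)@(11, 11): e=[30,18,-12] → .
    (6,5)@(13, 11): e=[30,6,0] → X  [on edge]
    (7,6)@(15, 13): e=[42,-6,0] → .  [on edge]
  covered (6 px):
    . . . . . . . . . .
    . . . . . . . . . .
    . . . . . . . . . .
    . . . . X X X . . .
    . . . . . X X . . .
    . . . . . . X . . .
    . . . . . . . . . .

Result: [[4,6],[5,6]]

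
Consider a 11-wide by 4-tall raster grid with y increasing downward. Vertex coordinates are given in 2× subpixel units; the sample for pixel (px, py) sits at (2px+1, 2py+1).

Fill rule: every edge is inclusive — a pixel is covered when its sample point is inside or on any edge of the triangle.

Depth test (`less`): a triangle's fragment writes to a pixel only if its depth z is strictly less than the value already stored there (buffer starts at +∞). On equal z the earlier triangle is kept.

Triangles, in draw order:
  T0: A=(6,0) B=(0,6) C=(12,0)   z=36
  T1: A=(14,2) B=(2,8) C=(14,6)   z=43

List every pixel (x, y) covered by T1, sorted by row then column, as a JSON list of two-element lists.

T0:
  2·area = 36  (B↔C swapped to make it positive)
  edge (6, 0)→(12, 0): d=(6,0) inclusive
  edge (12, 0)→(0, 6): d=(-12,6) inclusive
  edge (0, 6)→(6, 0): d=(6,-6) inclusive
    (2,0)@(5, 1): e=[6,30,0] → X  [on edge]
    (3,0)@(7, 1): e=[6,18,12] → X
    (4,0)@(9, 1): e=[6,6,24] → X
    (5,0)@(11, 1): e=[6,-6,36] → .
    (1,1)@(3, 3): e=[18,18,0] → X  [on edge]
    (3,1)@(7, 3): e=[18,-6,24] → .
    (4,1)@(9, 3): e=[18,-18,36] → .
    (0,2)@(1, 5): e=[30,6,0] → X  [on edge]
    (1,2)@(3, 5): e=[30,-6,12] → .
    (2,2)@(5, 5): e=[30,-18,24] → .
    (0,3)@(1, 7): e=[42,-18,12] → .
  covered (6 px):
    . . X X X . . . . . .
    . X X . . . . . . . .
    X . . . . . . . . . .
    . . . . . . . . . . .
T1:
  2·area = 48  (B↔C swapped to make it positive)
  edge (14, 2)→(14, 6): d=(0,4) inclusive
  edge (14, 6)→(2, 8): d=(-12,2) inclusive
  edge (2, 8)→(14, 2): d=(12,-6) inclusive
    (6,1)@(13, 3): e=[4,38,6] → X
    (7,1)@(15, 3): e=[-4,34,18] → .
    (4,2)@(9, 5): e=[20,22,6] → X
    (5,2)@(11, 5): e=[12,18,18] → X
    (7,2)@(15, 5): e=[-4,10,42] → .
    (2,3)@(5, 7): e=[36,6,6] → X
    (3,3)@(7, 7): e=[28,2,18] → X
    (4,3)@(9, 7): e=[20,-2,30] → .
    (5,3)@(11, 7): e=[12,-6,42] → .
    (6,3)@(13, 7): e=[4,-10,54] → .
  covered (6 px):
    . . . . . . . . . . .
    . . . . . . X . . . .
    . . . . X X X . . . .
    . . X X . . . . . . .

Result: [[6,1],[4,2],[5,2],[6,2],[2,3],[3,3]]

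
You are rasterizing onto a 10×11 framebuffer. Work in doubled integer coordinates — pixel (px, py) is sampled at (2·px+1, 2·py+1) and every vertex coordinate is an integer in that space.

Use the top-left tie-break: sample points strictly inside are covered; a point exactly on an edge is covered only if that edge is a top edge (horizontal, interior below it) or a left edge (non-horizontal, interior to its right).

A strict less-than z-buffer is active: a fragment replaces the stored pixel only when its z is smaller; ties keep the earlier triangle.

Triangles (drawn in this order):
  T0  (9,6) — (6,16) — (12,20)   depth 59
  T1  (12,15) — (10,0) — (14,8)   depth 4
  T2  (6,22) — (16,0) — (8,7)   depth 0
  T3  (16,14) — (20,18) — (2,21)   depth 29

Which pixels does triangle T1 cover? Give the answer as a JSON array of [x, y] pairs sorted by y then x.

T0:
  2·area = 72  (B↔C swapped to make it positive)
  edge (9, 6)→(12, 20): d=(3,14) right/bottom  bias=-1
  edge (12, 20)→(6, 16): d=(-6,-4) top-left  bias=+0
  edge (6, 16)→(9, 6): d=(3,-10) top-left  bias=+0
    (4,3)@(9, 7): e=[3,66,3] → #
    (5,3)@(11, 7): e=[-25,74,23] → ·
    (4,4)@(9, 9): e=[9,54,9] → #
    (5,4)@(11, 9): e=[-19,62,29] → ·
    (4,5)@(9, 11): e=[15,42,15] → #
    (5,5)@(11, 11): e=[-13,50,35] → ·
    (3,6)@(7, 13): e=[49,22,1] → #
    (5,6)@(11, 13): e=[-7,38,41] → ·
    (3,7)@(7, 15): e=[55,10,7] → #
    (5,7)@(11, 15): e=[-1,26,47] → ·
    (3,8)@(7, 17): e=[61,-2,13] → ·
    (4,8)@(9, 17): e=[33,6,33] → #
  covered (10 px):
    · · · · · · · · · ·
    · · · · · · · · · ·
    · · · · · · · · · ·
    · · · · # · · · · ·
    · · · · # · · · · ·
    · · · · # · · · · ·
    · · · # # · · · · ·
    · · · # # · · · · ·
    · · · · # # · · · ·
    · · · · · # · · · ·
    · · · · · · · · · ·
T1:
  2·area = 44
  edge (12, 15)→(10, 0): d=(-2,-15) top-left  bias=+0
  edge (10, 0)→(14, 8): d=(4,8) right/bottom  bias=-1
  edge (14, 8)→(12, 15): d=(-2,7) right/bottom  bias=-1
    (5,1)@(11, 3): e=[9,4,31] → #
    (6,1)@(13, 3): e=[39,-12,17] → ·
    (5,2)@(11, 5): e=[5,12,27] → #
    (6,2)@(13, 5): e=[35,-4,13] → ·
    (5,3)@(11, 7): e=[1,20,23] → #
    (6,3)@(13, 7): e=[31,4,9] → #
    (7,3)@(15, 7): e=[61,-12,-5] → ·
    (5,4)@(11, 9): e=[-3,28,19] → ·
    (6,4)@(13, 9): e=[27,12,5] → #
    (7,4)@(15, 9): e=[57,-4,-9] → ·
    (6,5)@(13, 11): e=[23,20,1] → #
    (7,5)@(15, 11): e=[53,4,-13] → ·
  covered (6 px):
    · · · · · · · · · ·
    · · · · · # · · · ·
    · · · · · # · · · ·
    · · · · · # # · · ·
    · · · · · · # · · ·
    · · · · · · # · · ·
    · · · · · · · · · ·
    · · · · · · · · · ·
    · · · · · · · · · ·
    · · · · · · · · · ·
    · · · · · · · · · ·
T2:
  2·area = 106  (B↔C swapped to make it positive)
  edge (6, 22)→(8, 7): d=(2,-15) top-left  bias=+0
  edge (8, 7)→(16, 0): d=(8,-7) top-left  bias=+0
  edge (16, 0)→(6, 22): d=(-10,22) right/bottom  bias=-1
    (7,0)@(15, 1): e=[93,1,12] → #
    (8,0)@(17, 1): e=[123,15,-32] → ·
    (6,1)@(13, 3): e=[67,3,36] → #
    (7,1)@(15, 3): e=[97,17,-8] → ·
    (5,2)@(11, 5): e=[41,5,60] → #
    (7,2)@(15, 5): e=[101,33,-28] → ·
    (4,3)@(9, 7): e=[15,7,84] → #
    (6,3)@(13, 7): e=[75,35,-4] → ·
    (4,4)@(9, 9): e=[19,23,64] → #
    (6,4)@(13, 9): e=[79,51,-24] → ·
    (4,5)@(9, 11): e=[23,39,44] → #
    (5,5)@(11, 11): e=[53,53,0] → ·  [on edge]
  covered (14 px):
    · · · · · · · # · ·
    · · · · · · # · · ·
    · · · · · # # · · ·
    · · · · # # · · · ·
    · · · · # # · · · ·
    · · · · # · · · · ·
    · · · · # · · · · ·
    · · · # # · · · · ·
    · · · # · · · · · ·
    · · · # · · · · · ·
    · · · · · · · · · ·
T3:
  2·area = 84
  edge (16, 14)→(20, 18): d=(4,4) right/bottom  bias=-1
  edge (20, 18)→(2, 21): d=(-18,3) right/bottom  bias=-1
  edge (2, 21)→(16, 14): d=(14,-7) top-left  bias=+0
    (1,0)@(3, 1): e=[0,357,-273] → ·  [on edge]
    (2,1)@(5, 3): e=[0,315,-231] → ·  [on edge]
    (3,2)@(7, 5): e=[0,273,-189] → ·  [on edge]
    (4,3)@(9, 7): e=[0,231,-147] → ·  [on edge]
    (5,4)@(11, 9): e=[0,189,-105] → ·  [on edge]
    (6,5)@(13, 11): e=[0,147,-63] → ·  [on edge]
    (7,6)@(15, 13): e=[0,105,-21] → ·  [on edge]
    (7,7)@(15, 15): e=[8,69,7] → #
    (8,7)@(17, 15): e=[0,63,21] → ·  [on edge]
    (5,8)@(11, 17): e=[32,45,7] → #
    (6,8)@(13, 17): e=[24,39,21] → #
    (8,8)@(17, 17): e=[8,27,49] → #
    (9,8)@(19, 17): e=[0,21,63] → ·  [on edge]
  covered (9 px):
    · · · · · · · · · ·
    · · · · · · · · · ·
    · · · · · · · · · ·
    · · · · · · · · · ·
    · · · · · · · · · ·
    · · · · · · · · · ·
    · · · · · · · · · ·
    · · · · · · · # · ·
    · · · · · # # # # ·
    · · · # # # # · · ·
    · · · · · · · · · ·

Answer: [[5,1],[5,2],[5,3],[6,3],[6,4],[6,5]]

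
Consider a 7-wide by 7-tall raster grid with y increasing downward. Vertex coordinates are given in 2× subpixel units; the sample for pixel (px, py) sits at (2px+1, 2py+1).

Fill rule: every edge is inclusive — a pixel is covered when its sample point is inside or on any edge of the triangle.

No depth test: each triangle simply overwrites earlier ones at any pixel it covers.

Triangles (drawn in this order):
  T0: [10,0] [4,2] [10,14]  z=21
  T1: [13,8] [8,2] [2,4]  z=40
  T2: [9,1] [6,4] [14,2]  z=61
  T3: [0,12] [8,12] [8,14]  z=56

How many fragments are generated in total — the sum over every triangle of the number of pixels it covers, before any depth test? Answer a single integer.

T0:
  2·area = 84  (B↔C swapped to make it positive)
  edge (10, 0)→(10, 14): d=(0,14) inclusive
  edge (10, 14)→(4, 2): d=(-6,-12) inclusive
  edge (4, 2)→(10, 0): d=(6,-2) inclusive
    (3,0)@(7, 1): e=[42,42,0] → █  [on edge]
    (4,0)@(9, 1): e=[14,66,4] → █
    (5,0)@(11, 1): e=[-14,90,8] → ·
    (0,1)@(1, 3): e=[126,-42,0] → ·  [on edge]
    (2,1)@(5, 3): e=[70,6,8] → █
    (5,1)@(11, 3): e=[-14,78,20] → ·
    (2,2)@(5, 5): e=[70,-6,20] → ·
    (3,2)@(7, 5): e=[42,18,24] → █
    (5,2)@(11, 5): e=[-14,66,32] → ·
    (3,3)@(7, 7): e=[42,6,36] → █
    (5,3)@(11, 7): e=[-14,54,44] → ·
    (3,4)@(7, 9): e=[42,-6,48] → ·
  covered (11 px):
    · · · █ █ · ·
    · · █ █ █ · ·
    · · · █ █ · ·
    · · · █ █ · ·
    · · · · █ · ·
    · · · · █ · ·
    · · · · · · ·
T1:
  2·area = 46  (B↔C swapped to make it positive)
  edge (13, 8)→(2, 4): d=(-11,-4) inclusive
  edge (2, 4)→(8, 2): d=(6,-2) inclusive
  edge (8, 2)→(13, 8): d=(5,6) inclusive
    (5,0)@(11, 1): e=[69,0,-23] → ·  [on edge]
    (2,1)@(5, 3): e=[23,0,23] → █  [on edge]
    (3,1)@(7, 3): e=[31,4,11] → █
    (4,1)@(9, 3): e=[39,8,-1] → ·
    (2,2)@(5, 5): e=[1,12,33] → █
    (4,2)@(9, 5): e=[17,20,9] → █
    (5,2)@(11, 5): e=[25,24,-3] → ·
    (2,3)@(5, 7): e=[-21,24,43] → ·
    (3,3)@(7, 7): e=[-13,28,31] → ·
    (4,3)@(9, 7): e=[-5,32,19] → ·
    (5,3)@(11, 7): e=[3,36,7] → █
    (6,3)@(13, 7): e=[11,40,-5] → ·
  covered (6 px):
    · · · · · · ·
    · · █ █ · · ·
    · · █ █ █ · ·
    · · · · · █ ·
    · · · · · · ·
    · · · · · · ·
    · · · · · · ·
T2:
  2·area = 18  (B↔C swapped to make it positive)
  edge (9, 1)→(14, 2): d=(5,1) inclusive
  edge (14, 2)→(6, 4): d=(-8,2) inclusive
  edge (6, 4)→(9, 1): d=(3,-3) inclusive
    (4,0)@(9, 1): e=[0,18,0] → █  [on edge]
    (5,0)@(11, 1): e=[-2,14,6] → ·
    (3,1)@(7, 3): e=[12,6,0] → █  [on edge]
    (5,1)@(11, 3): e=[8,-2,12] → ·
    (2,2)@(5, 5): e=[24,-6,0] → ·  [on edge]
    (3,2)@(7, 5): e=[22,-10,6] → ·
    (4,2)@(9, 5): e=[20,-14,12] → ·
    (1,3)@(3, 7): e=[36,-18,0] → ·  [on edge]
    (0,4)@(1, 9): e=[48,-30,0] → ·  [on edge]
  covered (3 px):
    · · · · █ · ·
    · · · █ █ · ·
    · · · · · · ·
    · · · · · · ·
    · · · · · · ·
    · · · · · · ·
    · · · · · · ·
T3:
  2·area = 16
  edge (0, 12)→(8, 12): d=(8,0) inclusive
  edge (8, 12)→(8, 14): d=(0,2) inclusive
  edge (8, 14)→(0, 12): d=(-8,-2) inclusive
    (2,6)@(5, 13): e=[8,6,2] → █
    (3,6)@(7, 13): e=[8,2,6] → █
    (4,6)@(9, 13): e=[8,-2,10] → ·
  covered (2 px):
    · · · · · · ·
    · · · · · · ·
    · · · · · · ·
    · · · · · · ·
    · · · · · · ·
    · · · · · · ·
    · · █ █ · · ·

Answer: 22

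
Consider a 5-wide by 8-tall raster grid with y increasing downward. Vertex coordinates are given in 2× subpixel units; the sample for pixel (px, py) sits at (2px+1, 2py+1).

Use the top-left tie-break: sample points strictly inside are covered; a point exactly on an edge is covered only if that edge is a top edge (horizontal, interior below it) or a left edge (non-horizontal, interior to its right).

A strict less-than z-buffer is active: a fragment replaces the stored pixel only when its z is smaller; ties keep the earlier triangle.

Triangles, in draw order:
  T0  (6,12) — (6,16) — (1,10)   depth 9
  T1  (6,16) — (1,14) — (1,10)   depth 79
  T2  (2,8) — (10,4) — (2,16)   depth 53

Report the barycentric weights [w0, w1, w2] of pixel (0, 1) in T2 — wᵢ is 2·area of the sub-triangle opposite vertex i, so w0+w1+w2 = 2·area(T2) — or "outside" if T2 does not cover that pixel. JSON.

T0:
  2·area = 20
  edge (6, 12)→(6, 16): d=(0,4) right/bottom  bias=-1
  edge (6, 16)→(1, 10): d=(-5,-6) top-left  bias=+0
  edge (1, 10)→(6, 12): d=(5,2) right/bottom  bias=-1
    (1,5)@(3, 11): e=[12,7,1] → █
    (2,5)@(5, 11): e=[4,19,-3] → ·
    (1,6)@(3, 13): e=[12,-3,11] → ·
    (2,6)@(5, 13): e=[4,9,7] → █
    (3,6)@(7, 13): e=[-4,21,3] → ·
    (2,7)@(5, 15): e=[4,-1,17] → ·
  covered (2 px):
    · · · · ·
    · · · · ·
    · · · · ·
    · · · · ·
    · · · · ·
    · █ · · ·
    · · █ · ·
    · · · · ·
T1:
  2·area = 20
  edge (6, 16)→(1, 14): d=(-5,-2) top-left  bias=+0
  edge (1, 14)→(1, 10): d=(0,-4) top-left  bias=+0
  edge (1, 10)→(6, 16): d=(5,6) right/bottom  bias=-1
    (0,0)@(1, 1): e=[65,0,-45] → ·  [on edge]
    (0,1)@(1, 3): e=[55,0,-35] → ·  [on edge]
    (0,2)@(1, 5): e=[45,0,-25] → ·  [on edge]
    (0,3)@(1, 7): e=[35,0,-15] → ·  [on edge]
    (0,4)@(1, 9): e=[25,0,-5] → ·  [on edge]
    (0,5)@(1, 11): e=[15,0,5] → █  [on edge]
    (1,5)@(3, 11): e=[19,8,-7] → ·
    (0,6)@(1, 13): e=[5,0,15] → █  [on edge]
    (1,6)@(3, 13): e=[9,8,3] → █
    (2,6)@(5, 13): e=[13,16,-9] → ·
    (0,7)@(1, 15): e=[-5,0,25] → ·  [on edge]
    (1,7)@(3, 15): e=[-1,8,13] → ·
  covered (4 px):
    · · · · ·
    · · · · ·
    · · · · ·
    · · · · ·
    · · · · ·
    █ · · · ·
    █ █ · · ·
    · · █ · ·
T2:
  2·area = 64
  edge (2, 8)→(10, 4): d=(8,-4) top-left  bias=+0
  edge (10, 4)→(2, 16): d=(-8,12) right/bottom  bias=-1
  edge (2, 16)→(2, 8): d=(0,-8) top-left  bias=+0
    (4,2)@(9, 5): e=[4,4,56] → █
    (2,3)@(5, 7): e=[4,36,24] → █
    (3,3)@(7, 7): e=[12,12,40] → █
    (4,3)@(9, 7): e=[20,-12,56] → ·
    (1,4)@(3, 9): e=[12,44,8] → █
    (3,4)@(7, 9): e=[28,-4,40] → ·
    (1,5)@(3, 11): e=[28,28,8] → █
    (3,5)@(7, 11): e=[44,-20,40] → ·
    (1,6)@(3, 13): e=[44,12,8] → █
    (2,6)@(5, 13): e=[52,-12,24] → ·
    (1,7)@(3, 15): e=[60,-4,8] → ·
  covered (8 px):
    · · · · ·
    · · · · ·
    · · · · █
    · · █ █ ·
    · █ █ · ·
    · █ █ · ·
    · █ · · ·
    · · · · ·

Result: "outside"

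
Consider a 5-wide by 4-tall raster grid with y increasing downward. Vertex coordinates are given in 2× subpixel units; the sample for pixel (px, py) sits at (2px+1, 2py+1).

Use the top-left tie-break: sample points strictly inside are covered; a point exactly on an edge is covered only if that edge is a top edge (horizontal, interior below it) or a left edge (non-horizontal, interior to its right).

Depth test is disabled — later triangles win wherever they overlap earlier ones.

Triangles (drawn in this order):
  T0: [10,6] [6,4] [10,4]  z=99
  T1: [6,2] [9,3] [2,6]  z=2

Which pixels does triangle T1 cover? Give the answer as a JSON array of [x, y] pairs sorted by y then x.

T0:
  2·area = 8
  edge (10, 6)→(6, 4): d=(-4,-2) top-left  bias=+0
  edge (6, 4)→(10, 4): d=(4,0) top-left  bias=+0
  edge (10, 4)→(10, 6): d=(0,2) right/bottom  bias=-1
    (4,2)@(9, 5): e=[2,4,2] → X
    (4,3)@(9, 7): e=[-6,12,2] → .
  covered (1 px):
    . . . . .
    . . . . .
    . . . . X
    . . . . .
T1:
  2·area = 16
  edge (6, 2)→(9, 3): d=(3,1) right/bottom  bias=-1
  edge (9, 3)→(2, 6): d=(-7,3) right/bottom  bias=-1
  edge (2, 6)→(6, 2): d=(4,-4) top-left  bias=+0
    (1,0)@(3, 1): e=[0,32,-16] → .  [on edge]
    (3,0)@(7, 1): e=[-4,20,0] → .  [on edge]
    (2,1)@(5, 3): e=[4,12,0] → X  [on edge]
    (3,1)@(7, 3): e=[2,6,8] → X
    (4,1)@(9, 3): e=[0,0,16] → .  [on edge]
    (1,2)@(3, 5): e=[12,4,0] → X  [on edge]
    (2,2)@(5, 5): e=[10,-2,8] → .
    (3,2)@(7, 5): e=[8,-8,16] → .
    (0,3)@(1, 7): e=[20,-4,0] → .  [on edge]
    (1,3)@(3, 7): e=[18,-10,8] → .
  covered (3 px):
    . . . . .
    . . X X .
    . X . . .
    . . . . .

Final: [[2,1],[3,1],[1,2]]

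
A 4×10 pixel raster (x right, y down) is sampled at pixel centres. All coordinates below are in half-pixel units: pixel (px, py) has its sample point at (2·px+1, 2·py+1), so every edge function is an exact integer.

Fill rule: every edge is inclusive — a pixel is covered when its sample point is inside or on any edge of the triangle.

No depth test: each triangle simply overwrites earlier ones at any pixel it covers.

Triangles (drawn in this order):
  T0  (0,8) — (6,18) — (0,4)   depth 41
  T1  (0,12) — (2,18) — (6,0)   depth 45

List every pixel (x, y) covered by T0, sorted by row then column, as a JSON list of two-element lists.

T0:
  2·area = 24  (B↔C swapped to make it positive)
  edge (0, 8)→(0, 4): d=(0,-4) inclusive
  edge (0, 4)→(6, 18): d=(6,14) inclusive
  edge (6, 18)→(0, 8): d=(-6,-10) inclusive
    (0,3)@(1, 7): e=[4,4,16] → █
    (1,3)@(3, 7): e=[12,-24,36] → ·
    (0,4)@(1, 9): e=[4,16,4] → █
    (1,4)@(3, 9): e=[12,-12,24] → ·
    (0,5)@(1, 11): e=[4,28,-8] → ·
    (1,5)@(3, 11): e=[12,0,12] → █  [on edge]
    (2,5)@(5, 11): e=[20,-28,32] → ·
    (1,6)@(3, 13): e=[12,12,0] → █  [on edge]
    (2,6)@(5, 13): e=[20,-16,20] → ·
    (1,7)@(3, 15): e=[12,24,-12] → ·
  covered (4 px):
    · · · ·
    · · · ·
    · · · ·
    █ · · ·
    █ · · ·
    · █ · ·
    · █ · ·
    · · · ·
    · · · ·
    · · · ·
T1:
  2·area = 60  (B↔C swapped to make it positive)
  edge (0, 12)→(6, 0): d=(6,-12) inclusive
  edge (6, 0)→(2, 18): d=(-4,18) inclusive
  edge (2, 18)→(0, 12): d=(-2,-6) inclusive
    (2,1)@(5, 3): e=[6,6,48] → █
    (3,1)@(7, 3): e=[30,-30,60] → ·
    (2,2)@(5, 5): e=[18,-2,44] → ·
    (1,3)@(3, 7): e=[6,26,28] → █
    (2,3)@(5, 7): e=[30,-10,40] → ·
    (1,4)@(3, 9): e=[18,18,24] → █
    (2,4)@(5, 9): e=[42,-18,36] → ·
    (0,5)@(1, 11): e=[6,46,8] → █
    (2,5)@(5, 11): e=[54,-26,32] → ·
    (0,6)@(1, 13): e=[18,38,4] → █
    (2,6)@(5, 13): e=[66,-34,28] → ·
    (0,7)@(1, 15): e=[30,30,0] → █  [on edge]
  covered (8 px):
    · · · ·
    · · █ ·
    · · · ·
    · █ · ·
    · █ · ·
    █ █ · ·
    █ █ · ·
    █ · · ·
    · · · ·
    · · · ·

Final: [[0,3],[0,4],[1,5],[1,6]]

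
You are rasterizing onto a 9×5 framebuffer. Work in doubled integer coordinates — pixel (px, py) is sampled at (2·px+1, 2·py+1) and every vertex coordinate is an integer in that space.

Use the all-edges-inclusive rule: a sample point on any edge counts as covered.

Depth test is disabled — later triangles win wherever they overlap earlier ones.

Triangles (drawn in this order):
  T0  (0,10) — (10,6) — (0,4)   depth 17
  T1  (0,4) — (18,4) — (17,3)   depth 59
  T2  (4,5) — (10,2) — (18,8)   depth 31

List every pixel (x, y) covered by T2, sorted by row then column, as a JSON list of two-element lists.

T0:
  2·area = 60  (B↔C swapped to make it positive)
  edge (0, 10)→(0, 4): d=(0,-6) inclusive
  edge (0, 4)→(10, 6): d=(10,2) inclusive
  edge (10, 6)→(0, 10): d=(-10,4) inclusive
    (0,2)@(1, 5): e=[6,8,46] → █
    (1,2)@(3, 5): e=[18,4,38] → █
    (2,2)@(5, 5): e=[30,0,30] → █  [on edge]
    (3,2)@(7, 5): e=[42,-4,22] → ·
    (0,3)@(1, 7): e=[6,28,26] → █
    (3,3)@(7, 7): e=[42,16,2] → █
    (4,3)@(9, 7): e=[54,12,-6] → ·
    (7,3)@(15, 7): e=[90,0,-30] → ·  [on edge]
    (0,4)@(1, 9): e=[6,48,6] → █
    (1,4)@(3, 9): e=[18,44,-2] → ·
    (2,4)@(5, 9): e=[30,40,-10] → ·
    (3,4)@(7, 9): e=[42,36,-18] → ·
  covered (8 px):
    · · · · · · · · ·
    · · · · · · · · ·
    █ █ █ · · · · · ·
    █ █ █ █ · · · · ·
    █ · · · · · · · ·
T1:
  2·area = 18  (B↔C swapped to make it positive)
  edge (0, 4)→(17, 3): d=(17,-1) inclusive
  edge (17, 3)→(18, 4): d=(1,1) inclusive
  edge (18, 4)→(0, 4): d=(-18,0) inclusive
    (7,0)@(15, 1): e=[-36,0,54] → ·  [on edge]
    (8,1)@(17, 3): e=[0,0,18] → █  [on edge]
    (8,2)@(17, 5): e=[34,2,-18] → ·
  covered (1 px):
    · · · · · · · · ·
    · · · · · · · · █
    · · · · · · · · ·
    · · · · · · · · ·
    · · · · · · · · ·
T2:
  2·area = 60
  edge (4, 5)→(10, 2): d=(6,-3) inclusive
  edge (10, 2)→(18, 8): d=(8,6) inclusive
  edge (18, 8)→(4, 5): d=(-14,-3) inclusive
    (4,1)@(9, 3): e=[3,14,43] → █
    (5,1)@(11, 3): e=[9,2,49] → █
    (6,1)@(13, 3): e=[15,-10,55] → ·
    (2,2)@(5, 5): e=[3,54,3] → █
    (3,2)@(7, 5): e=[9,42,9] → █
    (6,2)@(13, 5): e=[27,6,27] → █
    (7,2)@(15, 5): e=[33,-6,33] → ·
    (2,3)@(5, 7): e=[15,70,-25] → ·
    (3,3)@(7, 7): e=[21,58,-19] → ·
    (4,3)@(9, 7): e=[27,46,-13] → ·
    (5,3)@(11, 7): e=[33,34,-7] → ·
    (6,3)@(13, 7): e=[39,22,-1] → ·
  covered (8 px):
    · · · · · · · · ·
    · · · · █ █ · · ·
    · · █ █ █ █ █ · ·
    · · · · · · · █ ·
    · · · · · · · · ·

Result: [[4,1],[5,1],[2,2],[3,2],[4,2],[5,2],[6,2],[7,3]]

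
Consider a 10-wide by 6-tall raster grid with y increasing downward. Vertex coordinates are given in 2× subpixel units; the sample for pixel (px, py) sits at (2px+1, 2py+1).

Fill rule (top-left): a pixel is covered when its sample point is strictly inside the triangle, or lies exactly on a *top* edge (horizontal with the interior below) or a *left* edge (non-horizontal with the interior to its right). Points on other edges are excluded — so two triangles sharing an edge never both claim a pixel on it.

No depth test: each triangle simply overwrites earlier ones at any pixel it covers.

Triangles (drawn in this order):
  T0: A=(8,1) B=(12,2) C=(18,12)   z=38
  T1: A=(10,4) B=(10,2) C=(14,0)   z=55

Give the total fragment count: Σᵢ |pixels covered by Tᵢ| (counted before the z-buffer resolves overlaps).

T0:
  2·area = 34
  edge (8, 1)→(12, 2): d=(4,1) right/bottom  bias=-1
  edge (12, 2)→(18, 12): d=(6,10) right/bottom  bias=-1
  edge (18, 12)→(8, 1): d=(-10,-11) top-left  bias=+0
    (5,1)@(11, 3): e=[5,16,13] → #
    (6,1)@(13, 3): e=[3,-4,35] → ·
    (5,2)@(11, 5): e=[13,28,-7] → ·
    (6,2)@(13, 5): e=[11,8,15] → #
    (7,2)@(15, 5): e=[9,-12,37] → ·
    (6,3)@(13, 7): e=[19,20,-5] → ·
    (7,3)@(15, 7): e=[17,0,17] → ·  [on edge]
  covered (2 px):
    · · · · · · · · · ·
    · · · · · # · · · ·
    · · · · · · # · · ·
    · · · · · · · · · ·
    · · · · · · · · · ·
    · · · · · · · · · ·
T1:
  2·area = 8
  edge (10, 4)→(10, 2): d=(0,-2) top-left  bias=+0
  edge (10, 2)→(14, 0): d=(4,-2) top-left  bias=+0
  edge (14, 0)→(10, 4): d=(-4,4) right/bottom  bias=-1
    (6,0)@(13, 1): e=[6,2,0] → ·  [on edge]
    (5,1)@(11, 3): e=[2,6,0] → ·  [on edge]
    (4,2)@(9, 5): e=[-2,10,0] → ·  [on edge]
    (3,3)@(7, 7): e=[-6,14,0] → ·  [on edge]
    (2,4)@(5, 9): e=[-10,18,0] → ·  [on edge]
    (1,5)@(3, 11): e=[-14,22,0] → ·  [on edge]
  covered (0 px):
    · · · · · · · · · ·
    · · · · · · · · · ·
    · · · · · · · · · ·
    · · · · · · · · · ·
    · · · · · · · · · ·
    · · · · · · · · · ·

Final: 2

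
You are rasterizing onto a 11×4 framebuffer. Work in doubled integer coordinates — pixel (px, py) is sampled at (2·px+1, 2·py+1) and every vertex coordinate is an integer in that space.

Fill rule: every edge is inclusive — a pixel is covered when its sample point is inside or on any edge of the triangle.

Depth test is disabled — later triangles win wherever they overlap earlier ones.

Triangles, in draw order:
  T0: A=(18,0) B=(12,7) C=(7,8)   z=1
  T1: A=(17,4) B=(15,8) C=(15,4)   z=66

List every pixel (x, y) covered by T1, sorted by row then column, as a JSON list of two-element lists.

T0:
  2·area = 29
  edge (18, 0)→(12, 7): d=(-6,7) inclusive
  edge (12, 7)→(7, 8): d=(-5,1) inclusive
  edge (7, 8)→(18, 0): d=(11,-8) inclusive
    (8,0)@(17, 1): e=[1,25,3] → #
    (9,0)@(19, 1): e=[-13,23,19] → ·
    (7,1)@(15, 3): e=[3,17,9] → #
    (8,1)@(17, 3): e=[-11,15,25] → ·
    (6,2)@(13, 5): e=[5,9,15] → #
    (7,2)@(15, 5): e=[-9,7,31] → ·
    (4,3)@(9, 7): e=[21,3,5] → #
    (5,3)@(11, 7): e=[7,1,21] → #
    (6,3)@(13, 7): e=[-7,-1,37] → ·
  covered (5 px):
    · · · · · · · · # · ·
    · · · · · · · # · · ·
    · · · · · · # · · · ·
    · · · · # # · · · · ·
T1:
  2·area = 8
  edge (17, 4)→(15, 8): d=(-2,4) inclusive
  edge (15, 8)→(15, 4): d=(0,-4) inclusive
  edge (15, 4)→(17, 4): d=(2,0) inclusive
    (7,0)@(15, 1): e=[14,0,-6] → ·  [on edge]
    (7,1)@(15, 3): e=[10,0,-2] → ·  [on edge]
    (7,2)@(15, 5): e=[6,0,2] → #  [on edge]
    (8,2)@(17, 5): e=[-2,8,2] → ·
    (7,3)@(15, 7): e=[2,0,6] → #  [on edge]
    (8,3)@(17, 7): e=[-6,8,6] → ·
  covered (2 px):
    · · · · · · · · · · ·
    · · · · · · · · · · ·
    · · · · · · · # · · ·
    · · · · · · · # · · ·

Final: [[7,2],[7,3]]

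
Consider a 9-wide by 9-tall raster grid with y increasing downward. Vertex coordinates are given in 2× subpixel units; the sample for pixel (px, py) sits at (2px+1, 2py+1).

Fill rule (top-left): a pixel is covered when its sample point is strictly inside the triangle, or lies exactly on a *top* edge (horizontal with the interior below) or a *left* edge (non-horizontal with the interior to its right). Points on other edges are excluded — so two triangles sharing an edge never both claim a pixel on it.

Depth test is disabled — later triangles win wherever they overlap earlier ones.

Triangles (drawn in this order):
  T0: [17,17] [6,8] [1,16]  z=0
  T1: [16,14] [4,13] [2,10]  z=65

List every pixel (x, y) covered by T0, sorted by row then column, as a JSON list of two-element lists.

T0:
  2·area = 133  (B↔C swapped to make it positive)
  edge (17, 17)→(1, 16): d=(-16,-1) top-left  bias=+0
  edge (1, 16)→(6, 8): d=(5,-8) top-left  bias=+0
  edge (6, 8)→(17, 17): d=(11,9) right/bottom  bias=-1
    (3,4)@(7, 9): e=[118,13,2] → X
    (4,4)@(9, 9): e=[120,29,-16] → .
    (2,5)@(5, 11): e=[84,7,42] → X
    (4,5)@(9, 11): e=[88,39,6] → X
    (5,5)@(11, 11): e=[90,55,-12] → .
    (1,6)@(3, 13): e=[50,1,82] → X
    (5,6)@(11, 13): e=[58,65,10] → X
    (6,6)@(13, 13): e=[60,81,-8] → .
    (1,7)@(3, 15): e=[18,11,104] → X
    (6,7)@(13, 15): e=[28,91,14] → X
    (7,7)@(15, 15): e=[30,107,-4] → .
    (1,8)@(3, 17): e=[-14,21,126] → .
    (8,8)@(17, 17): e=[0,133,0] → .  [on edge]
  covered (15 px):
    . . . . . . . . .
    . . . . . . . . .
    . . . . . . . . .
    . . . . . . . . .
    . . . X . . . . .
    . . X X X . . . .
    . X X X X X . . .
    . X X X X X X . .
    . . . . . . . . .
T1:
  2·area = 34
  edge (16, 14)→(4, 13): d=(-12,-1) top-left  bias=+0
  edge (4, 13)→(2, 10): d=(-2,-3) top-left  bias=+0
  edge (2, 10)→(16, 14): d=(14,4) right/bottom  bias=-1
    (1,5)@(3, 11): e=[23,1,10] → X
    (2,5)@(5, 11): e=[25,7,2] → X
    (3,5)@(7, 11): e=[27,13,-6] → .
    (1,6)@(3, 13): e=[-1,-3,38] → .
    (2,6)@(5, 13): e=[1,3,30] → X
    (3,6)@(7, 13): e=[3,9,22] → X
    (4,6)@(9, 13): e=[5,15,14] → X
    (5,6)@(11, 13): e=[7,21,6] → X
    (6,6)@(13, 13): e=[9,27,-2] → .
    (2,7)@(5, 15): e=[-23,-1,58] → .
    (3,7)@(7, 15): e=[-21,5,50] → .
    (4,7)@(9, 15): e=[-19,11,42] → .
  covered (6 px):
    . . . . . . . . .
    . . . . . . . . .
    . . . . . . . . .
    . . . . . . . . .
    . . . . . . . . .
    . X X . . . . . .
    . . X X X X . . .
    . . . . . . . . .
    . . . . . . . . .

Answer: [[3,4],[2,5],[3,5],[4,5],[1,6],[2,6],[3,6],[4,6],[5,6],[1,7],[2,7],[3,7],[4,7],[5,7],[6,7]]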